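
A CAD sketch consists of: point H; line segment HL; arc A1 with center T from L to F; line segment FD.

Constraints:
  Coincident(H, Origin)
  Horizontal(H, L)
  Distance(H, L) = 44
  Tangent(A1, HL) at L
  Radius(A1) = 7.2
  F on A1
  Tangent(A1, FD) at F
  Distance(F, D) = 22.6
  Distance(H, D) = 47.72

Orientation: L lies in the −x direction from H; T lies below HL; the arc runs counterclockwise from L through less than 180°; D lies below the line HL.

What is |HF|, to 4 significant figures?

51.20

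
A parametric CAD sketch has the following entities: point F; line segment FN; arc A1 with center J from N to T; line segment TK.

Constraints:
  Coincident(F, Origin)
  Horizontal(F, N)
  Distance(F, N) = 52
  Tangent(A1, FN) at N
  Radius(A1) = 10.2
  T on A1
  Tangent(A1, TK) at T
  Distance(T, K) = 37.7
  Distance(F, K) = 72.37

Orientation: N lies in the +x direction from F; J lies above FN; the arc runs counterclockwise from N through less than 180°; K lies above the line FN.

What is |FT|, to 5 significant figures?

63.183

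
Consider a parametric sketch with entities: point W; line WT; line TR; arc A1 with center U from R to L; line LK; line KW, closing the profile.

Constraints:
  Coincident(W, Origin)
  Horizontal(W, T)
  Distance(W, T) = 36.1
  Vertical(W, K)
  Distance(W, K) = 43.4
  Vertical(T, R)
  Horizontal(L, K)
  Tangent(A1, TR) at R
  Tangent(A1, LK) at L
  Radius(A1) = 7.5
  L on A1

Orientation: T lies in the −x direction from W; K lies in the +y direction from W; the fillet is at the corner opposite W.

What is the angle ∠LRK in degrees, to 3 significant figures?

33.3°

W is at the origin; WT is horizontal with |WT| = 36.1 and T on the −x side, so T = (-36.1, 0.00). W and K share the same x with |WK| = 43.4 and K on the +y side, so K = (0.00, 43.4). The virtual corner opposite W is at (-36.1, 43.4). A1 meets TR tangentially, so UR is at right angles to TR and tangency of A1 to LK means the radius UL is perpendicular to LK, with radius 7.5, so the center U sits 7.5 in from both sides at U = (-28.6, 35.9). That places the tangent points at R = (-36.1, 35.9) on TR and L = (-28.6, 43.4) on LK. Then cos ∠LRK = RL·RK / (|RL||RK|), giving 33.3°.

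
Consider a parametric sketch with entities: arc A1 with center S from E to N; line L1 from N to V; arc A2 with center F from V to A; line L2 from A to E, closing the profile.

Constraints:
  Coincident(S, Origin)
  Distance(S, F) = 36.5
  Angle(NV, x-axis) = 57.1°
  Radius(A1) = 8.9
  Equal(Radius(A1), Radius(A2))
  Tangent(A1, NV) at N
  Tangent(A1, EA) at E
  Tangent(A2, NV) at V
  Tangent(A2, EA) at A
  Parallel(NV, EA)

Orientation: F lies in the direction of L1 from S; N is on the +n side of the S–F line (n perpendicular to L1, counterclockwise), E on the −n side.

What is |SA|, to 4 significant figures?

37.57

Tangency of A1 to both parallel lines with radius 8.9 puts N and E at S ± 8.9·n: N = (-7.473, 4.834), E = (7.473, -4.834). Equal radii place V and A the same way about F: V = F + 8.9·n = (12.35, 35.48), A = F − 8.9·n = (27.30, 25.81). Then |SA| = |A − S| = 37.57.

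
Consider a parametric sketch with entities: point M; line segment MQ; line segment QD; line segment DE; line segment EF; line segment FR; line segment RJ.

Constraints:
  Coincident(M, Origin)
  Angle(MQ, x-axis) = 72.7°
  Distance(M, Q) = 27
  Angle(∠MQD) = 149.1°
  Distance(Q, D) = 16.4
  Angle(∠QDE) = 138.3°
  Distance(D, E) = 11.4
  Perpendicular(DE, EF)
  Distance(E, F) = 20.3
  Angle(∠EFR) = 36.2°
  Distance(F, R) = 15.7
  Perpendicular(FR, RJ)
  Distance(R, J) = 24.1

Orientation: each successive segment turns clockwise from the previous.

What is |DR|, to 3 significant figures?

7.92

M is at the origin; MQ runs at 72.7° with length 27.0, so Q = (8.03, 25.8). ∠MQD = 149.1° gives QD at 41.8° from the x-axis; with |QD| = 16.4, D = (20.3, 36.7). ∠QDE = 138.3° gives DE at 0.100° from the x-axis; with |DE| = 11.4, E = (31.7, 36.7). DE is perpendicular to EF, so EF runs at -89.9°; with |EF| = 20.3, F = (31.7, 16.4). ∠EFR = 36.2° gives FR at 126° from the x-axis; with |FR| = 15.7, R = (22.4, 29.1). Then |DR| = |R − D| = 7.92.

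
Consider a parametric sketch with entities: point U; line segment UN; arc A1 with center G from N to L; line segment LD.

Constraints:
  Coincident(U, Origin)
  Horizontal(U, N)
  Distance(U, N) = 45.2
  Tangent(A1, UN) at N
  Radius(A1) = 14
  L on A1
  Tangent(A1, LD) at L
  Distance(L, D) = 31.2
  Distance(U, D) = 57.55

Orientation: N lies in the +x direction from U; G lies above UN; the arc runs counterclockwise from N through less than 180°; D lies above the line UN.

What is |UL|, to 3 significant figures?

60.2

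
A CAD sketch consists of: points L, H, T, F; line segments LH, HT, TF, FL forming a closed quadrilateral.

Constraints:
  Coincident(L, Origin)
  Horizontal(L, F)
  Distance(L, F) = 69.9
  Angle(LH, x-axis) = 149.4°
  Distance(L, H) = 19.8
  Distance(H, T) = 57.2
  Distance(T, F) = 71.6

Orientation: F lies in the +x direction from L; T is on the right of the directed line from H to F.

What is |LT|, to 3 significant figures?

41.4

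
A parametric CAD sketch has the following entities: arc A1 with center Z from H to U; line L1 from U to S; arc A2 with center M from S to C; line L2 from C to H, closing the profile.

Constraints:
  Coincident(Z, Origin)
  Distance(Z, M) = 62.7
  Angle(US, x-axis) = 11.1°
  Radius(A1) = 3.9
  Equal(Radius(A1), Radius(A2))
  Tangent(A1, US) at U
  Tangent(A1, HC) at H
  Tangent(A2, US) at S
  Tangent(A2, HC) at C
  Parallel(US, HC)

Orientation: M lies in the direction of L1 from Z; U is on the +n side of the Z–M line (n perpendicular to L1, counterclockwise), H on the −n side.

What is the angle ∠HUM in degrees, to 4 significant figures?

86.44°

The slot axis is L1's direction at 11.1°, so u = (cos 11.1°, sin 11.1°) = (0.9813, 0.1925) and n = (−sin 11.1°, cos 11.1°) = (-0.1925, 0.9813). Z is at the origin and M lies 62.7 along u from Z, so M = 62.7·u = (61.53, 12.07). Tangency of A1 to both parallel lines with radius 3.9 puts U and H at Z ± 3.9·n: U = (-0.7508, 3.827), H = (0.7508, -3.827). Then cos ∠HUM = UH·UM / (|UH||UM|), giving 86.44°.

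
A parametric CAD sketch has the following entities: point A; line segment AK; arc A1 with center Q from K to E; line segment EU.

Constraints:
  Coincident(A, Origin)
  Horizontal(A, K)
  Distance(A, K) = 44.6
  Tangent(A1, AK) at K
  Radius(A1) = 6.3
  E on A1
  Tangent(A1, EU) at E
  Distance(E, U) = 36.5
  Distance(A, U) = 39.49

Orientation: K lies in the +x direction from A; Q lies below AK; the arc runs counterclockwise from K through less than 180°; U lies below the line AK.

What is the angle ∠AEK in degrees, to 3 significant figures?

147°

A is at the origin; AK is horizontal with |AK| = 44.6 and K on the +x side, so K = (44.6, 0.00). The tangent condition forces QK to be normal to AK, so Q = K + (0, -6.3) = (44.6, -6.30). Since QE ⟂ EU (tangency), |QU| = √(6.3² + 36.5²) = 37.0 regardless of where E sits on A1. So U lies on both circle(A, 39.49) and circle(Q, 37.0); the below-AK intersection is U = (20.0, -34.0). E is the foot of the tangent from U: E = (39.2, -2.99).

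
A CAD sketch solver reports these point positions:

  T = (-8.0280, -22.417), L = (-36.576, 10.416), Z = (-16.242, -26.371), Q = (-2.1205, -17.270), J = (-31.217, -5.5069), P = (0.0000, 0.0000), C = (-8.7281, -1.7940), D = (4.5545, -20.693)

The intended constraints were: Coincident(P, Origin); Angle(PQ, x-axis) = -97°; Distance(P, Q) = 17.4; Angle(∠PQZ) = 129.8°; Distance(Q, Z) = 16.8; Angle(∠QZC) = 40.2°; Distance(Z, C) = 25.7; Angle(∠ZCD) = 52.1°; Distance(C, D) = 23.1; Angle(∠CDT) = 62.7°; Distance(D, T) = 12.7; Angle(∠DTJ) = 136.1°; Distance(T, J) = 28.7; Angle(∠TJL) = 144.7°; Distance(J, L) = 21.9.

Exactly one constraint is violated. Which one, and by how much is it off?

Distance(J, L) = 21.9 — off by 5.10.

P = (0.00, 0.00) ✓; PQ at -97.00° ✓; |PQ| = 17.40 ✓; ∠PQZ = 129.8° ✓; |QZ| = 16.80 ✓; ∠QZC = 40.20° ✓; |ZC| = 25.70 ✓; ∠ZCD = 52.10° ✓; |CD| = 23.10 ✓; ∠CDT = 62.70° ✓; |DT| = 12.70 ✓; ∠DTJ = 136.1° ✓; |TJ| = 28.70 ✓; ∠TJL = 144.7° ✓; |JL| = 16.80 ✗.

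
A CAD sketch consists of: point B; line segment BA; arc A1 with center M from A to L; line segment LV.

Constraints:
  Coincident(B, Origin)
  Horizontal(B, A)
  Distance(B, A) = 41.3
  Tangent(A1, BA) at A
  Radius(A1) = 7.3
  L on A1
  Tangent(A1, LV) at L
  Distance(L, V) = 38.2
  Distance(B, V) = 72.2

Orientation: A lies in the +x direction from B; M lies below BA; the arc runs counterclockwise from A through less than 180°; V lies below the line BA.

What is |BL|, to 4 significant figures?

37.38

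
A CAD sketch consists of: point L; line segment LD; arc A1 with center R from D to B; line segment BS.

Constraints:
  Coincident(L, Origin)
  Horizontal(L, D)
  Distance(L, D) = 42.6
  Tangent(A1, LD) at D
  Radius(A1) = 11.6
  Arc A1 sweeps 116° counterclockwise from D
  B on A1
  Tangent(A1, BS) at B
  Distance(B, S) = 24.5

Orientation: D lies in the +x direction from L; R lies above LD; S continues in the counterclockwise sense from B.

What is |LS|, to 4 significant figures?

57.33

L is at the origin; L and D share the same y with |LD| = 42.6 and D on the +x side, so D = (42.60, 0.000). Since A1 is tangent to LD there, RD ⟂ LD, so R = D + (0, 11.6) = (42.60, 11.60). On A1, D sits at bearing -90° from R; a 116° counterclockwise sweep puts B at bearing 26°, so B = R + 11.6·(cos 26°, sin 26°) = (53.03, 16.69). A1 meets BS tangentially, so RB is at right angles to BS, so BS runs along (−sin 26°, cos 26°); with |BS| = 24.5, S = (42.29, 38.71). Then |LS| = |S − L| = 57.33.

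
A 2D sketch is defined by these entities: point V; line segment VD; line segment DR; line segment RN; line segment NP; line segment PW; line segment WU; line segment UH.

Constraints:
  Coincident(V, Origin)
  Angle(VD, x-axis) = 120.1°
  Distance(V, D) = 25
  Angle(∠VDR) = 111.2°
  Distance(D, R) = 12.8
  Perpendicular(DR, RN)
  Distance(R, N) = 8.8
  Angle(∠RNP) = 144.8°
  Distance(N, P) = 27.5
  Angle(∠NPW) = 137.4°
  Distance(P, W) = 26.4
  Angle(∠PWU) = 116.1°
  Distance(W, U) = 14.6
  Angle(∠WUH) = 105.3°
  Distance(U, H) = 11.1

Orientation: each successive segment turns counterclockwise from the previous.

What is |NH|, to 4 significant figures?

44.78

V is at the origin; VD runs at 120.1° with length 25.0, so D = (-12.54, 21.63). ∠VDR = 111.2° gives DR at -171.1° from the x-axis; with |DR| = 12.8, R = (-25.18, 19.65). DR is perpendicular to RN, so RN runs at -81.10°; with |RN| = 8.8, N = (-23.82, 10.95). ∠RNP = 144.8° gives NP at -45.90° from the x-axis; with |NP| = 27.5, P = (-4.685, -8.794). ∠NPW = 137.4° gives PW at -3.300° from the x-axis; with |PW| = 26.4, W = (21.67, -10.31). ∠PWU = 116.1° gives WU at 60.60° from the x-axis; with |WU| = 14.6, U = (28.84, 2.406). ∠WUH = 105.3° gives UH at 135.3° from the x-axis; with |UH| = 11.1, H = (20.95, 10.21). Then |NH| = |H − N| = 44.78.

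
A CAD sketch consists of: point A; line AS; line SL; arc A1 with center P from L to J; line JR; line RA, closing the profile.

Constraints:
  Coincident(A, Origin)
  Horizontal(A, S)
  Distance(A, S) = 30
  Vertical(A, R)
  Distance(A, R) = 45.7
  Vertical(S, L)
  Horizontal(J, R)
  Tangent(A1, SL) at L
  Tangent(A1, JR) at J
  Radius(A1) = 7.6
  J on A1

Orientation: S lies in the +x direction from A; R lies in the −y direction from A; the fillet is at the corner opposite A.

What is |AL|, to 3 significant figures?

48.5

The virtual corner opposite A is at (30.0, -45.7). A1 meets SL tangentially, so PL is at right angles to SL and since A1 is tangent to JR there, PJ ⟂ JR, with radius 7.6, so the center P sits 7.6 in from both sides at P = (22.4, -38.1). That places the tangent points at L = (30.0, -38.1) on SL and J = (22.4, -45.7) on JR. Then |AL| = |L − A| = 48.5.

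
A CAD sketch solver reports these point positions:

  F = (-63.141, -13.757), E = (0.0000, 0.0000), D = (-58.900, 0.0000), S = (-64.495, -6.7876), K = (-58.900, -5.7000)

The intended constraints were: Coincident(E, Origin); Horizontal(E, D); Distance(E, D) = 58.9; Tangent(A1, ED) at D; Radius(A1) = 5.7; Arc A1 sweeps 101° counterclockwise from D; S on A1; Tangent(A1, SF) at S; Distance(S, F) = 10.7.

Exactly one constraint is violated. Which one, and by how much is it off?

Distance(S, F) = 10.7 — off by 3.60.

E = (0.00, 0.00) ✓; E.y = 0.00, D.y = 0.00 ✓; |ED| = 58.90 ✓; ∠(KD, DE) = 90.00° ✓; |KD| = 5.700 ✓; bearing(K→S) − bearing(K→D) = 101.0° ✓; |KS| = 5.700 ✓; ∠(KS, SF) = 90.01° ✓; |SF| = 7.100 ✗.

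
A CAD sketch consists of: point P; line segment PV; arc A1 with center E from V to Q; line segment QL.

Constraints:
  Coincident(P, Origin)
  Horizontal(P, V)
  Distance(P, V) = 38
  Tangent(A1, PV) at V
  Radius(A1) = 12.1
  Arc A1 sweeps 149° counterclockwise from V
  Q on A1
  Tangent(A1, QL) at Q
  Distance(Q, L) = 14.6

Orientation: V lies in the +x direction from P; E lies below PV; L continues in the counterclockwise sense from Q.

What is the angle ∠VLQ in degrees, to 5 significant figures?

47.169°

P is at the origin; PV is horizontal with |PV| = 38.0 and V on the +x side, so V = (38.000, 0.0000). Tangency of A1 to PV means the radius EV is perpendicular to PV, so E = V + (0, -12.1) = (38.000, -12.100). On A1, V sits at bearing 90° from E; a 149° counterclockwise sweep puts Q at bearing 239°, so Q = E + 12.1·(cos 239°, sin 239°) = (31.768, -22.472). The tangent condition forces EQ to be normal to QL, so QL runs along (−sin 239°, cos 239°); with |QL| = 14.6, L = (44.283, -29.991). Then cos ∠VLQ = LV·LQ / (|LV||LQ|), giving 47.169°.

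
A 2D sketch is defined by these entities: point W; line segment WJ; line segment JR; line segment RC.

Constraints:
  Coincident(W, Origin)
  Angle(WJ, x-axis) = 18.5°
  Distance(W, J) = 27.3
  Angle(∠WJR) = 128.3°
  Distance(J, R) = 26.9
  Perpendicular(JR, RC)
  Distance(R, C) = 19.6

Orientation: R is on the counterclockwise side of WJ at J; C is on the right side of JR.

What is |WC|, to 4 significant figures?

60.03

W is at the origin; WJ runs at 18.5° with length 27.3, so J = 27.3·(cos 18.5°, sin 18.5°) = (25.89, 8.662). ∠WJR = 128.3°, so JR runs at 18.5° + (180° − 128.3°) = 70.20° from the x-axis; with |JR| = 26.9, R = J + 26.9·(cos 70.20°, sin 70.20°) = (35.00, 33.97). JR ⟂ RC; with |RC| = 19.6 on the right of JR, C = R + 19.6·(0.9409, -0.3387) = (53.44, 27.33). Then |WC| = |C − W| = 60.03.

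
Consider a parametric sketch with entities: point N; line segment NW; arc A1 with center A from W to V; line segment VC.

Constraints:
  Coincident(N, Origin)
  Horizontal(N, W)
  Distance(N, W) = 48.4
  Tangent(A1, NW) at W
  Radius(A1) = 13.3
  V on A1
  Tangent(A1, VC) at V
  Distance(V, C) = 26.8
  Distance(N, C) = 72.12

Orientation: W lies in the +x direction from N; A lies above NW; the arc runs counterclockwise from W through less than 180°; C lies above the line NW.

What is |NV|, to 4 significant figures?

63.33

N is at the origin; N and W share the same y with |NW| = 48.4 and W on the +x side, so W = (48.40, 0.000). A1 meets NW tangentially, so AW is at right angles to NW, so A = W + (0, 13.3) = (48.40, 13.30). Since AV ⟂ VC (tangency), |AC| = √(13.3² + 26.8²) = 29.92 regardless of where V sits on A1. So C lies on both circle(N, 72.12) and circle(A, 29.92); the above-NW intersection is C = (59.19, 41.21). V is the foot of the tangent from C: V = (61.64, 14.52).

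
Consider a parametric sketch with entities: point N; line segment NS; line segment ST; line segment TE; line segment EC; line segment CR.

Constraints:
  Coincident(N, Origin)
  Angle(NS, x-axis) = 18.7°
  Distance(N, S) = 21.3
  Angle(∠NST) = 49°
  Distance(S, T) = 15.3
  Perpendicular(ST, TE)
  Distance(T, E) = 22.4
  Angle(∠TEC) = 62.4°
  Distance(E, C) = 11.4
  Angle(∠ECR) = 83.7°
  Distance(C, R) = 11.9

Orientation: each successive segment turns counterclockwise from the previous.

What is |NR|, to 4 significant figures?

9.089

N is at the origin; NS runs at 18.7° with length 21.3, so S = (20.18, 6.829). ∠NST = 49.0° gives ST at 149.7° from the x-axis; with |ST| = 15.3, T = (6.966, 14.55). ST ⟂ TE, so TE runs at -120.3°; with |TE| = 22.4, E = (-4.336, -4.792). ∠TEC = 62.4° gives EC at -2.700° from the x-axis; with |EC| = 11.4, C = (7.052, -5.329). ∠ECR = 83.7° gives CR at 93.60° from the x-axis; with |CR| = 11.9, R = (6.304, 6.548). Then |NR| = |R − N| = 9.089.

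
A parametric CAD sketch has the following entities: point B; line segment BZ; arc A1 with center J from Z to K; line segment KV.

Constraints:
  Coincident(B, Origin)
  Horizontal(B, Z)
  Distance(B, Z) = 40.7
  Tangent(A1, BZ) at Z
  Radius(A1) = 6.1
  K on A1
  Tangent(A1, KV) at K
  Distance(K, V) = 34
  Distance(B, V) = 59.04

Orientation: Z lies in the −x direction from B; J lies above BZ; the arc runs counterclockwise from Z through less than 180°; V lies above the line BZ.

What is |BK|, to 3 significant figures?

35.6

B is at the origin; BZ is horizontal with |BZ| = 40.7 and Z on the −x side, so Z = (-40.7, 0.00). The tangent condition forces JZ to be normal to BZ, so J = Z + (0, 6.1) = (-40.7, 6.10). Since JK ⟂ KV (tangency), |JV| = √(6.1² + 34.0²) = 34.5 regardless of where K sits on A1. So V lies on both circle(B, 59.04) and circle(J, 34.5); the above-BZ intersection is V = (-42.9, 40.6). K is the foot of the tangent from V: K = (-34.8, 7.56).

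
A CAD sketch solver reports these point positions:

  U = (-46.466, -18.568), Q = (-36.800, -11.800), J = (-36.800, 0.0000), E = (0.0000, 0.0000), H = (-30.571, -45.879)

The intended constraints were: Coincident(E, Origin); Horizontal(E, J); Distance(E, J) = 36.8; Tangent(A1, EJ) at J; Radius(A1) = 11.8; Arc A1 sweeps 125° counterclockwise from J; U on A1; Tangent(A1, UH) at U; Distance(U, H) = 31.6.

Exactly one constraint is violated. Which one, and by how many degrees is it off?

Tangent(A1, UH) at U — off by 4.80°.

E = (0.00, 0.00) ✓; E.y = 0.00, J.y = 0.00 ✓; |EJ| = 36.80 ✓; ∠(QJ, JE) = 90.00° ✓; |QJ| = 11.80 ✓; bearing(Q→U) − bearing(Q→J) = 125.0° ✓; |QU| = 11.80 ✓; ∠(QU, UH) = 94.80° ✗; |UH| = 31.60 ✓.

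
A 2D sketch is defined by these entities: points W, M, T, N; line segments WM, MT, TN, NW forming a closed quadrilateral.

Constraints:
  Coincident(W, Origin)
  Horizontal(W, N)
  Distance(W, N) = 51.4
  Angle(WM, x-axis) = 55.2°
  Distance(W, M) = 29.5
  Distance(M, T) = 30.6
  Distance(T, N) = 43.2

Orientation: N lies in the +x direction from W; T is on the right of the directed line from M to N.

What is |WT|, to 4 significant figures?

9.991

Checks: |MT| = 30.60 ✓; |TN| = 43.20 ✓.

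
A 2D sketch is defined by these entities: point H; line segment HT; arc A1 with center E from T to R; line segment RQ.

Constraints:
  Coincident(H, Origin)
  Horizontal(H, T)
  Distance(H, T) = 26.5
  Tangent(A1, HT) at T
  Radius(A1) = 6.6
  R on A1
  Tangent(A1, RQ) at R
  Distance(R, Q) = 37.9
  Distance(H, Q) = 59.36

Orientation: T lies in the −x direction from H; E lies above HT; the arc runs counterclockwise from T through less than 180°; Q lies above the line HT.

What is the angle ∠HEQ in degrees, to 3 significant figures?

128°

Checks: |ET| = 6.600 ✓; |ER| = 6.600 ✓; ∠(ER, RQ) = 90.00° ✓; |RQ| = 37.90 ✓; |HQ| = 59.36 ✓.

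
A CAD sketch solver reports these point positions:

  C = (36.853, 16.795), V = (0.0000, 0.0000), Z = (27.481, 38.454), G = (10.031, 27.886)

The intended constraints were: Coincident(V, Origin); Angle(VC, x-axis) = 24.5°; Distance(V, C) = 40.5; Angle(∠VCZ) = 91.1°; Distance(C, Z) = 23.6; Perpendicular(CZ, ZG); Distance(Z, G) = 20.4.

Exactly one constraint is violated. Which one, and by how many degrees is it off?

Perpendicular(CZ, ZG) — off by 7.80°.

V = (0.00, 0.00) ✓; VC at 24.50° ✓; |VC| = 40.50 ✓; ∠VCZ = 91.10° ✓; |CZ| = 23.60 ✓; ∠(CZ, ZG) = 97.80° ✗; |ZG| = 20.40 ✓.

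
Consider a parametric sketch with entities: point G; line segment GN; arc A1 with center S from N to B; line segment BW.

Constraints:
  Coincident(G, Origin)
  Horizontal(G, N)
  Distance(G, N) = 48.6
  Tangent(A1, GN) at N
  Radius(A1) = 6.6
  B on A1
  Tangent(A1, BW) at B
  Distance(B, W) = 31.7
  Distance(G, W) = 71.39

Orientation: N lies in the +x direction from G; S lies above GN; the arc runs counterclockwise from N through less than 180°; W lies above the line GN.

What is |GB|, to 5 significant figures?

55.316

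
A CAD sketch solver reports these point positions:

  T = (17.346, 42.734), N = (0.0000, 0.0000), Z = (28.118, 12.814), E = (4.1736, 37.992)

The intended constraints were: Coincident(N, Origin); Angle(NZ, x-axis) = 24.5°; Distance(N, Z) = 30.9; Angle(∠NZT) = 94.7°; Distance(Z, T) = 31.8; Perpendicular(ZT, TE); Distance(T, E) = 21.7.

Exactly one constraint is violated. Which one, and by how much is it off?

Distance(T, E) = 21.7 — off by 7.70.

N = (0.00, 0.00) ✓; NZ at 24.50° ✓; |NZ| = 30.90 ✓; ∠NZT = 94.70° ✓; |ZT| = 31.80 ✓; ∠(ZT, TE) = 90.00° ✓; |TE| = 14.00 ✗.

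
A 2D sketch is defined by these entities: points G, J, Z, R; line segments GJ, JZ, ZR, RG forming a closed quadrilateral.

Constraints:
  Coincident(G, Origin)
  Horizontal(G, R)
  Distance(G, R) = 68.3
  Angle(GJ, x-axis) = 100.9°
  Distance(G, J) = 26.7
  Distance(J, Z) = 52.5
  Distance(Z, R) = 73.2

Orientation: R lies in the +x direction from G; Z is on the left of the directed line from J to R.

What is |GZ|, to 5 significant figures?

71.074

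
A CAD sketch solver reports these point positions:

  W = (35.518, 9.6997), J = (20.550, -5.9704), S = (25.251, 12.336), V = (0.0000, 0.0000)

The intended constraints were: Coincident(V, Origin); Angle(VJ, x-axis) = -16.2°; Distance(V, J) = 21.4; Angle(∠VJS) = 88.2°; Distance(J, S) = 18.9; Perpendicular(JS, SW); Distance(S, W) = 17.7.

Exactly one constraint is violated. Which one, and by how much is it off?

Distance(S, W) = 17.7 — off by 7.10.

V = (0.00, 0.00) ✓; VJ at -16.20° ✓; |VJ| = 21.40 ✓; ∠VJS = 88.20° ✓; |JS| = 18.90 ✓; ∠(JS, SW) = 90.00° ✓; |SW| = 10.60 ✗.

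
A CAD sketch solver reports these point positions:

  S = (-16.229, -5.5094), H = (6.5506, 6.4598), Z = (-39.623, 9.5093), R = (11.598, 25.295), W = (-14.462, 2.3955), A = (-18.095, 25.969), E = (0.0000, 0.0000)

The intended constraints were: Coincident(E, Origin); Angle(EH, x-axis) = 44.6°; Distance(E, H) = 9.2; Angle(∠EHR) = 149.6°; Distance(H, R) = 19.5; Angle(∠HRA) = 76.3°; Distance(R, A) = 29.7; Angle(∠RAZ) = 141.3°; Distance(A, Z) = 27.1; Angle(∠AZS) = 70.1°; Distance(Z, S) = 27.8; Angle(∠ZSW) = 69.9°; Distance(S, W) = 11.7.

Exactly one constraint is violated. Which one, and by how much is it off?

Distance(S, W) = 11.7 — off by 3.60.

E = (0.00, 0.00) ✓; EH at 44.60° ✓; |EH| = 9.200 ✓; ∠EHR = 149.6° ✓; |HR| = 19.50 ✓; ∠HRA = 76.30° ✓; |RA| = 29.70 ✓; ∠RAZ = 141.3° ✓; |AZ| = 27.10 ✓; ∠AZS = 70.10° ✓; |ZS| = 27.80 ✓; ∠ZSW = 69.90° ✓; |SW| = 8.100 ✗.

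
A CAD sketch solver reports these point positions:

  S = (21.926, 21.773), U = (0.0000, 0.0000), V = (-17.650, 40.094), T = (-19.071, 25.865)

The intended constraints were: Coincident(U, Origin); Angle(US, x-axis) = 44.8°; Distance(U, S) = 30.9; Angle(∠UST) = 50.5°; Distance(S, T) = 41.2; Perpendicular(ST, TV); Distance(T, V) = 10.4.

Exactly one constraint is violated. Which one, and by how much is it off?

Distance(T, V) = 10.4 — off by 3.90.

U = (0.00, 0.00) ✓; US at 44.80° ✓; |US| = 30.90 ✓; ∠UST = 50.50° ✓; |ST| = 41.20 ✓; ∠(ST, TV) = 90.00° ✓; |TV| = 14.30 ✗.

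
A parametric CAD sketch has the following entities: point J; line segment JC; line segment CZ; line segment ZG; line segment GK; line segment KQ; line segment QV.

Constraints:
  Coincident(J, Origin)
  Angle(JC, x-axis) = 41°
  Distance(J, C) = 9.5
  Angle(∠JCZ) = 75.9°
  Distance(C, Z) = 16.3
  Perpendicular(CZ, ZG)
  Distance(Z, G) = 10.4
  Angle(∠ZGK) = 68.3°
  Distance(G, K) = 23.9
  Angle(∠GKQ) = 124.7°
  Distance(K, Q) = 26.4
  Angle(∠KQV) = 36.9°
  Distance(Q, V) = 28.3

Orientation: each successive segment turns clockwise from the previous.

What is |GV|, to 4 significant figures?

17.58

∠GKQ = 124.7° gives KQ at 39.90° from the x-axis; with |KQ| = 26.4, Q = (23.36, 27.73). ∠KQV = 36.9° gives QV at -103.2° from the x-axis; with |QV| = 28.3, V = (16.89, 0.1746). Then |GV| = |V − G| = 17.58.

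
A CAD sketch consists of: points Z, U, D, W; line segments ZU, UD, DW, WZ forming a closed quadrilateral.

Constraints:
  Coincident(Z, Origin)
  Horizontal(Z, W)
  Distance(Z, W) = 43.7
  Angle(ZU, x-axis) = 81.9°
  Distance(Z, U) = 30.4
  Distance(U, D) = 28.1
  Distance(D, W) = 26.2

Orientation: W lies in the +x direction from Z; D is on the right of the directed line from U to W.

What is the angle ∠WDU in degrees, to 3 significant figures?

132°

Z is at the origin; ZW is horizontal with |ZW| = 43.7 and W in +x, so W = (43.7, 0). ZU runs at 81.9° with |ZU| = 30.4, so U = (4.28, 30.1). D is determined by |UD| = 28.1 and |DW| = 26.2 together: it lies at the intersection of circle(U, 28.1) and circle(W, 26.2). With |UW| = 49.6, the foot of the radical line on UW is 25.8 from U and the perpendicular offset is √(28.1² − 25.8²) = 11.0. Taking the right-of-UW solution: D = (18.1, 5.64).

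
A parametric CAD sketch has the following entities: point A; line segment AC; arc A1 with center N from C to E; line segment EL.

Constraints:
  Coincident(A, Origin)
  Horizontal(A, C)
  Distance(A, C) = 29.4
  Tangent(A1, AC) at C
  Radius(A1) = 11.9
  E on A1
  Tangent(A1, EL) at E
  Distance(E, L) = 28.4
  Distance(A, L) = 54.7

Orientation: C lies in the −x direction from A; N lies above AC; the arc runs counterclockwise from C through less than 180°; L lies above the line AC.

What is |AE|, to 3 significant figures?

26.7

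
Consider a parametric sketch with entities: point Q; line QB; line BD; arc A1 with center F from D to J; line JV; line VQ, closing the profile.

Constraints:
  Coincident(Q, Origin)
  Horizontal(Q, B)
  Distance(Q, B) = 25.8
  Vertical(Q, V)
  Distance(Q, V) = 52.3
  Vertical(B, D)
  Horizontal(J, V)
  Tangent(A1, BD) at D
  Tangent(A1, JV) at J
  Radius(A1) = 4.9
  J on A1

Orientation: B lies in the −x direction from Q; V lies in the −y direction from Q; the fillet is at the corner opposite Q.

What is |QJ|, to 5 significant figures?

56.321

Q is at the origin; QB is horizontal with |QB| = 25.8 and B on the −x side, so B = (-25.800, 0.0000). QV is vertical with |QV| = 52.3 and V on the −y side, so V = (0.0000, -52.300). The virtual corner opposite Q is at (-25.800, -52.300). The tangent condition forces FD to be normal to BD and the tangent condition forces FJ to be normal to JV, with radius 4.9, so the center F sits 4.9 in from both sides at F = (-20.900, -47.400). That places the tangent points at D = (-25.800, -47.400) on BD and J = (-20.900, -52.300) on JV. Then |QJ| = |J − Q| = 56.321.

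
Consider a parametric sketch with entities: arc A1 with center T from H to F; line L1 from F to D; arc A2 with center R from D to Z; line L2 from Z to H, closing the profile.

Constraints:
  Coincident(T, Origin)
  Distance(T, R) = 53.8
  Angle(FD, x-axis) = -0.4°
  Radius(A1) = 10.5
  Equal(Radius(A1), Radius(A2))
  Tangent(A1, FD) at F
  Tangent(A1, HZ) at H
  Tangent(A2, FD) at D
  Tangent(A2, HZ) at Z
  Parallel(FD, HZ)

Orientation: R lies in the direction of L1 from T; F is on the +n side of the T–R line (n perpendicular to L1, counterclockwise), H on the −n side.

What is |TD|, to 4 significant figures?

54.82

The slot axis is L1's direction at -0.4°, so u = (cos -0.4°, sin -0.4°) = (1.000, -0.006981) and n = (−sin -0.4°, cos -0.4°) = (0.006981, 1.000). T is at the origin and R lies 53.8 along u from T, so R = 53.8·u = (53.80, -0.3756). Tangency of A1 to both parallel lines with radius 10.5 puts F and H at T ± 10.5·n: F = (0.07330, 10.50), H = (-0.07330, -10.50). Equal radii place D and Z the same way about R: D = R + 10.5·n = (53.87, 10.12), Z = R − 10.5·n = (53.73, -10.88). Then |TD| = |D − T| = 54.82.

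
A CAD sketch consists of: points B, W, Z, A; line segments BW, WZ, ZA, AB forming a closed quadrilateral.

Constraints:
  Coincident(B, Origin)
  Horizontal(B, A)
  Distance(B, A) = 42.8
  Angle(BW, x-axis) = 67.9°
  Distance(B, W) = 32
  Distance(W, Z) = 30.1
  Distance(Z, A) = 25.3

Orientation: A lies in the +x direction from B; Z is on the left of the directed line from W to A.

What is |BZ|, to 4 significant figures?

48.87

B is at the origin; BA is horizontal with |BA| = 42.8 and A in +x, so A = (42.8, 0). BW runs at 67.9° with |BW| = 32.0, so W = (12.04, 29.65). Z is determined by |WZ| = 30.1 and |ZA| = 25.3 together: it lies at the intersection of circle(W, 30.1) and circle(A, 25.3). With |WA| = 42.72, the foot of the radical line on WA is 24.47 from W and the perpendicular offset is √(30.1² − 24.47²) = 17.52. Taking the left-of-WA solution: Z = (41.82, 25.28).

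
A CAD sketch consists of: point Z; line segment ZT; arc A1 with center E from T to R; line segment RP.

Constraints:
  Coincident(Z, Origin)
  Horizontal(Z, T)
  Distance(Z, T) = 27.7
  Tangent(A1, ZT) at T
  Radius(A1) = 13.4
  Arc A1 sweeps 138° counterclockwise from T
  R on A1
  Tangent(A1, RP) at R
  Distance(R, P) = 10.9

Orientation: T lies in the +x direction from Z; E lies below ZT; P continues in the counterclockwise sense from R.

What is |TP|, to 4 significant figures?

30.66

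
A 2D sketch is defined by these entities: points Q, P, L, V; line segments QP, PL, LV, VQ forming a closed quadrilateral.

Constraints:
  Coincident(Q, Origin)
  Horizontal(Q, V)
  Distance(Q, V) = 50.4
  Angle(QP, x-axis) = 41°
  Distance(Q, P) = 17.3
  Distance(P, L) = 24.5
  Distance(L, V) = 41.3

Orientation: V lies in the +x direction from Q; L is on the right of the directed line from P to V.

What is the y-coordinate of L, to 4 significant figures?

-13.08

Checks: |PL| = 24.50 ✓; |LV| = 41.30 ✓.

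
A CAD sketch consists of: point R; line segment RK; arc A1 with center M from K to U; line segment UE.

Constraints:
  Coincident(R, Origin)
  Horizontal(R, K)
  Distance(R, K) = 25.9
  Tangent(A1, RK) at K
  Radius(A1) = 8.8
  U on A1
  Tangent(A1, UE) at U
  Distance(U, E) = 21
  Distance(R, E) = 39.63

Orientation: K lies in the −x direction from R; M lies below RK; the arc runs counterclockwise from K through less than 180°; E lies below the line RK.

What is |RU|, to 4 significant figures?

36.08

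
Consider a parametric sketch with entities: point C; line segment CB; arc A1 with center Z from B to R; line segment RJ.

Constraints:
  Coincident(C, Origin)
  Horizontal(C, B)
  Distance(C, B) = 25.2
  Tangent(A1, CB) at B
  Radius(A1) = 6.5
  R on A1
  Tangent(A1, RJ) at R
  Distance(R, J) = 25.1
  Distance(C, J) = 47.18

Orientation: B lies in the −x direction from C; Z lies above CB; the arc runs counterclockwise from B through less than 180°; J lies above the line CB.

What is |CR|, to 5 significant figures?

22.925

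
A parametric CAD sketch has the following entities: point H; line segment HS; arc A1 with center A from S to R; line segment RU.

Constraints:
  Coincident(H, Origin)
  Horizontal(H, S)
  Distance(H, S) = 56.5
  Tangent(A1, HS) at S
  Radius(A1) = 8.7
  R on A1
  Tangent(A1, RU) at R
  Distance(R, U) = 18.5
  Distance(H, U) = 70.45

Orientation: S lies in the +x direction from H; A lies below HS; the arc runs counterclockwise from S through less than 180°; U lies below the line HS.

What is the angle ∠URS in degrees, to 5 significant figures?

110.22°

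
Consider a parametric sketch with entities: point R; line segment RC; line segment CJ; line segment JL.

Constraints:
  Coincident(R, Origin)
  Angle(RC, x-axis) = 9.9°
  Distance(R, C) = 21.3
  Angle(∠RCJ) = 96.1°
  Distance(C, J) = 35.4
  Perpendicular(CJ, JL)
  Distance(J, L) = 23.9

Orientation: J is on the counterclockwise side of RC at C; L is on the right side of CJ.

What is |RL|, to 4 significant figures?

58.74

R is at the origin; RC runs at 9.9° with length 21.3, so C = 21.3·(cos 9.9°, sin 9.9°) = (20.98, 3.662). ∠RCJ = 96.1°, so CJ runs at 9.9° + (180° − 96.1°) = 93.80° from the x-axis; with |CJ| = 35.4, J = C + 35.4·(cos 93.80°, sin 93.80°) = (18.64, 38.98). CJ is perpendicular to JL; with |JL| = 23.9 on the right of CJ, L = J + 23.9·(0.9978, 0.06627) = (42.48, 40.57). Then |RL| = |L − R| = 58.74.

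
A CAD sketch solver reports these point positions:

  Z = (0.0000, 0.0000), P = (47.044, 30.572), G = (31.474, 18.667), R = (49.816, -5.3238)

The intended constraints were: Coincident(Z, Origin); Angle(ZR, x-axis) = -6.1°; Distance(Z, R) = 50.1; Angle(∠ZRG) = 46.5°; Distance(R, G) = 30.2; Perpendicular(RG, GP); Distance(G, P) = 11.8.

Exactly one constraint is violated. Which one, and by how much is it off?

Distance(G, P) = 11.8 — off by 7.80.

Z = (0.00, 0.00) ✓; ZR at -6.100° ✓; |ZR| = 50.10 ✓; ∠ZRG = 46.50° ✓; |RG| = 30.20 ✓; ∠(RG, GP) = 90.00° ✓; |GP| = 19.60 ✗.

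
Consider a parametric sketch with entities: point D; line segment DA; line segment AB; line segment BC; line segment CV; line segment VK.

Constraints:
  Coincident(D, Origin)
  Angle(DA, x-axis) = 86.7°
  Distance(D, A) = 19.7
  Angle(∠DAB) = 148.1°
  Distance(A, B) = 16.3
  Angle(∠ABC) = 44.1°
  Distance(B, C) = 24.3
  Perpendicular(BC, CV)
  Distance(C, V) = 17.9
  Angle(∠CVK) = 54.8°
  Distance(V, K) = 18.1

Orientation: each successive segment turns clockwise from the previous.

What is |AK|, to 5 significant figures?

4.4555

D is at the origin; DA runs at 86.7° with length 19.7, so A = (1.1340, 19.667). ∠DAB = 148.1° gives AB at 54.800° from the x-axis; with |AB| = 16.3, B = (10.530, 32.987). ∠ABC = 44.1° gives BC at -81.100° from the x-axis; with |BC| = 24.3, C = (14.289, 8.9794). The perpendicularity gives CV at right angles to BC, so CV runs at -171.10°; with |CV| = 17.9, V = (-3.3952, 6.2101). ∠CVK = 54.8° gives VK at 63.700° from the x-axis; with |VK| = 18.1, K = (4.6244, 22.436). Then |AK| = |K − A| = 4.4555.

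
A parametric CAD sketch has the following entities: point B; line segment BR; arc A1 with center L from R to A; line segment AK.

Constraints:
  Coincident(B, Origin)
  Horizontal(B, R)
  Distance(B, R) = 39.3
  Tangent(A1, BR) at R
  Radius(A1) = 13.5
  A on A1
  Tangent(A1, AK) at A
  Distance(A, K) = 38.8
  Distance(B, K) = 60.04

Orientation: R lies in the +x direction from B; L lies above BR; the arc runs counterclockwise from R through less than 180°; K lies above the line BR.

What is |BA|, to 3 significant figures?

54.7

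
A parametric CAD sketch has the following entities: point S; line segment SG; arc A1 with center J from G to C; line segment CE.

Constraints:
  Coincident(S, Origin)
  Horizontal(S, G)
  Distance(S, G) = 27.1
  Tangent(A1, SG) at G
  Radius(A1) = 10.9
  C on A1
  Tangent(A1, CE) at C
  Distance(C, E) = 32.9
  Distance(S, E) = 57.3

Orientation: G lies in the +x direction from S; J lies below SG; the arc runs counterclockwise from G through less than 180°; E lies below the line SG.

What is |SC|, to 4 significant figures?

24.76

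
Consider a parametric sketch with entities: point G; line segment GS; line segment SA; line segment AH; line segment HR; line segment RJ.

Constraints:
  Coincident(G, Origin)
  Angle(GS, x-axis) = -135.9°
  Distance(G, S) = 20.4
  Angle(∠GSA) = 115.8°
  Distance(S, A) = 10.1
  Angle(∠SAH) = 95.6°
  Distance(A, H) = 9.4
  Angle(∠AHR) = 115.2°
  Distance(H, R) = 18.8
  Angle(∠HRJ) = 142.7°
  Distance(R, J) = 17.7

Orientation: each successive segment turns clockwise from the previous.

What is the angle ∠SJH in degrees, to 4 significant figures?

24.04°

G is at the origin; GS runs at -135.9° with length 20.4, so S = (-14.65, -14.20). ∠GSA = 115.8° gives SA at 159.9° from the x-axis; with |SA| = 10.1, A = (-24.13, -10.73). ∠SAH = 95.6° gives AH at 75.50° from the x-axis; with |AH| = 9.4, H = (-21.78, -1.625). ∠AHR = 115.2° gives HR at 10.70° from the x-axis; with |HR| = 18.8, R = (-3.308, 1.865). ∠HRJ = 142.7° gives RJ at -26.60° from the x-axis; with |RJ| = 17.7, J = (12.52, -6.060). Then cos ∠SJH = JS·JH / (|JS||JH|), giving 24.04°.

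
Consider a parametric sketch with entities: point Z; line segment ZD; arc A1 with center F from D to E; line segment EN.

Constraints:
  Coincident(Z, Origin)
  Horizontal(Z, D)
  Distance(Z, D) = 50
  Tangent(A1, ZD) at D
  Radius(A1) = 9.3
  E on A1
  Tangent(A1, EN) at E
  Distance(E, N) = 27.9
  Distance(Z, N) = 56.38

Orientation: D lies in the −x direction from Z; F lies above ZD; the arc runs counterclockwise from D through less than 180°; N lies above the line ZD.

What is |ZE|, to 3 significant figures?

41.9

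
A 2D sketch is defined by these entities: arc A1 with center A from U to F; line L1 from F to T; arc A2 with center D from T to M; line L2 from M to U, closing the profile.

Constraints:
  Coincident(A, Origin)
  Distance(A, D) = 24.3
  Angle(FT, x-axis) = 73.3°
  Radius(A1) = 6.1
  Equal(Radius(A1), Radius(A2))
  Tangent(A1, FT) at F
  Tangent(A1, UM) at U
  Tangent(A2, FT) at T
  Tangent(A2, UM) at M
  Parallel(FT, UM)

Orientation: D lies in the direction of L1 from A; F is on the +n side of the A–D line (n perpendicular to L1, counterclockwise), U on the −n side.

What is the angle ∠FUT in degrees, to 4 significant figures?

63.34°

Tangency of A1 to both parallel lines with radius 6.1 puts F and U at A ± 6.1·n: F = (-5.843, 1.753), U = (5.843, -1.753). Equal radii place T and M the same way about D: T = D + 6.1·n = (1.140, 25.03), M = D − 6.1·n = (12.83, 21.52). Then cos ∠FUT = UF·UT / (|UF||UT|), giving 63.34°.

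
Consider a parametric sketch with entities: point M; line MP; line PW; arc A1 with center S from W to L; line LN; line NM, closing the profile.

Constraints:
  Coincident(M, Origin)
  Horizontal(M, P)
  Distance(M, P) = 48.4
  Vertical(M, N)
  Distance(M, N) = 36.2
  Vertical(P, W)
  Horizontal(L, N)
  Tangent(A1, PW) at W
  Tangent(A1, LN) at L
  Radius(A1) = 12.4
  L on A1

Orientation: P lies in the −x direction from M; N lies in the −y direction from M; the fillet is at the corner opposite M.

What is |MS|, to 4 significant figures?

43.16

MN is vertical with |MN| = 36.2 and N on the −y side, so N = (0.000, -36.20). The virtual corner opposite M is at (-48.40, -36.20). The tangent condition forces SW to be normal to PW and since A1 is tangent to LN there, SL ⟂ LN, with radius 12.4, so the center S sits 12.4 in from both sides at S = (-36.00, -23.80). Then |MS| = |S − M| = 43.16.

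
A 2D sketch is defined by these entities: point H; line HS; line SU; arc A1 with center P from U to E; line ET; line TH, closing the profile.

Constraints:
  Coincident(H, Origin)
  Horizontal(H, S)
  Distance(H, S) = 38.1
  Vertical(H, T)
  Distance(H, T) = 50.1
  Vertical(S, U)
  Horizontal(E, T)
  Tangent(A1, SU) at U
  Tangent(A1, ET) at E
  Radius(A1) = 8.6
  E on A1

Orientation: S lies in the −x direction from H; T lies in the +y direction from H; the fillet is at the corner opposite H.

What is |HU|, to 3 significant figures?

56.3

H is at the origin; HS is horizontal with |HS| = 38.1 and S on the −x side, so S = (-38.1, 0.00). H and T share the same x with |HT| = 50.1 and T on the +y side, so T = (0.00, 50.1). The virtual corner opposite H is at (-38.1, 50.1). Tangency of A1 to SU means the radius PU is perpendicular to SU and A1 meets ET tangentially, so PE is at right angles to ET, with radius 8.6, so the center P sits 8.6 in from both sides at P = (-29.5, 41.5). That places the tangent points at U = (-38.1, 41.5) on SU and E = (-29.5, 50.1) on ET. Then |HU| = |U − H| = 56.3.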